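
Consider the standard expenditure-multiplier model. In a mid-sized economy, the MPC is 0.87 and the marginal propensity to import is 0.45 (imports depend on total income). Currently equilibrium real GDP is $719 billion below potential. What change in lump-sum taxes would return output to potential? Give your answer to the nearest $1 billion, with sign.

−$479 billion

Spending multiplier = 1/(1 − c + m) = 1/(1 − 0.87 + 0.45) = 1/0.58 ≈ 1.724.
Tax multiplier = −c·k = −0.87/0.58 = −1.5. Need ΔY = +$719 billion, so ΔT = ΔY/(−c·k) = −(+$719 billion) × 0.58 / 0.87 ≈ −$479 billion.
The government should cut lump-sum taxes by $479 billion.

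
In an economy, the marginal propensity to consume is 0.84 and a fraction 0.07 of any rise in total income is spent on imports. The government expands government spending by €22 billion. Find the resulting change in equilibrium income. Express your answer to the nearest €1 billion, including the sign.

Government-spending multiplier = 1/(1 − c + m) = 1/(1 − 0.84 + 0.07) = 1/0.23 ≈ 4.348.
ΔY = k × ΔG = (+€22 billion) / 0.23 ≈ +€96 billion.

+€96 billion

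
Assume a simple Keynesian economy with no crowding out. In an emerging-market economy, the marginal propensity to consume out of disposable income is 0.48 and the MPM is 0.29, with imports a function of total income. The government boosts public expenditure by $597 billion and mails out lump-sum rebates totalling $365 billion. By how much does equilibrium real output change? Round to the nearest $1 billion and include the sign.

+$953 billion

Expenditure multiplier = 1/(1 − c + m) = 1/(1 − 0.48 + 0.29) = 1/0.81 ≈ 1.235.
ΔG contributes k·ΔG = (+$597 billion) / 0.81 ≈ +$737 billion.
ΔT of −$365 billion changes first-round spending by −c·ΔT = +$175.2 billion, contributing k·(−c·ΔT) = (+$175.2 billion) / 0.81 ≈ +$216.3 billion.
Net ΔY = k(ΔG − c·ΔT) = (+$772.2 billion) / 0.81 ≈ +$953 billion.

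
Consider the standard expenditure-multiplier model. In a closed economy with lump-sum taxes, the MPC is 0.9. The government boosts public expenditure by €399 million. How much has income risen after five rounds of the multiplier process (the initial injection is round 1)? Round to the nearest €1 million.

€1,634 million

Round 1 adds ΔG = €399 million; each later round is MPC = 0.9 times the previous.
After 5 rounds: 399 + 359.1 + 323.19 + 290.871 + 261.7839 = ΔG·(1 − c^5)/(1 − c) = 399 × (1 − 0.59049)/0.1 ≈ €1,634 million.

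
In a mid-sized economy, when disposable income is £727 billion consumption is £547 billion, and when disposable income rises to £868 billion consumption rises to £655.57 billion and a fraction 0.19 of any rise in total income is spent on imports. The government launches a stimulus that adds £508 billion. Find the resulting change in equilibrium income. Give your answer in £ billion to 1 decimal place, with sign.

+£1,209.5 billion

MPC = ΔC/ΔYd = (655.57 − 547)/(868 − 727) = 108.57/141 = 0.77.
Government-spending multiplier = 1/(1 − c + m) = 1/(1 − 0.77 + 0.19) = 1/0.42 ≈ 2.381.
ΔY = k × ΔG = (+£508 billion) / 0.42 ≈ +£1,209.5 billion.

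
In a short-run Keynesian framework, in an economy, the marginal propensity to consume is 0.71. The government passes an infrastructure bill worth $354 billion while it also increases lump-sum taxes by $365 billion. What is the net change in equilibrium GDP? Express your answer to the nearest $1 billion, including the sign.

+$327 billion

Expenditure multiplier = 1/(1 − MPC) = 1/(1 − 0.71) = 1/0.29 ≈ 3.448.
ΔG contributes k·ΔG = (+$354 billion) / 0.29 ≈ +$1,220.7 billion.
ΔT of +$365 billion changes first-round spending by −c·ΔT = −$259.15 billion, contributing k·(−c·ΔT) = (−$259.15 billion) / 0.29 ≈ −$893.6 billion.
Net ΔY = k(ΔG − c·ΔT) = (+$94.85 billion) / 0.29 ≈ +$327 billion.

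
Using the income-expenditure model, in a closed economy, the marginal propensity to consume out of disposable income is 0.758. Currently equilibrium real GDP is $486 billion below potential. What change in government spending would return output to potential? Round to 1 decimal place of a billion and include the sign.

+$117.6 billion

Spending multiplier = 1/(1 − MPC) = 1/(1 − 0.758) = 1/0.242 ≈ 4.132.
Need ΔY = +$486 billion, so ΔG = ΔY/k = (+$486 billion) × 0.242 ≈ +$117.6 billion.
The government should increase government spending by $117.6 billion.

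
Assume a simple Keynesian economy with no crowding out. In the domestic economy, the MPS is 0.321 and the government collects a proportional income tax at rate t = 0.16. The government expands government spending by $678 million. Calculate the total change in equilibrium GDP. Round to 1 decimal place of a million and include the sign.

MPC = 1 − MPS = 1 − 0.321 = 0.679.
Government-spending multiplier = 1/(1 − c(1−t)) = 1/(1 − 0.679×0.84) = 1/0.42964 ≈ 2.328.
ΔY = k × ΔG = (+$678 million) / 0.42964 ≈ +$1,578.1 million.

+$1,578.1 million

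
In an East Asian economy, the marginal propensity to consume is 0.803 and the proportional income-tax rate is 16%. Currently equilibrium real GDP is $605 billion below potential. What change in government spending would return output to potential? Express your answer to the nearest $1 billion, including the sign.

+$197 billion

Spending multiplier = 1/(1 − c(1−t)) = 1/(1 − 0.803×0.84) = 1/0.32548 ≈ 3.072.
Need ΔY = +$605 billion, so ΔG = ΔY/k = (+$605 billion) × 0.32548 ≈ +$197 billion.
The government should increase government spending by $197 billion.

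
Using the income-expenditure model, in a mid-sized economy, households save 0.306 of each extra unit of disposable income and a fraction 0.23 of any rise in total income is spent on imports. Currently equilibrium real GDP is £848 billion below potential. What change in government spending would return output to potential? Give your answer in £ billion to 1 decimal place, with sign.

MPC = 1 − MPS = 1 − 0.306 = 0.694.
Spending multiplier = 1/(1 − c + m) = 1/(1 − 0.694 + 0.23) = 1/0.536 ≈ 1.866.
Need ΔY = +£848 billion, so ΔG = ΔY/k = (+£848 billion) × 0.536 ≈ +£454.5 billion.
The government should increase government spending by £454.5 billion.

+£454.5 billion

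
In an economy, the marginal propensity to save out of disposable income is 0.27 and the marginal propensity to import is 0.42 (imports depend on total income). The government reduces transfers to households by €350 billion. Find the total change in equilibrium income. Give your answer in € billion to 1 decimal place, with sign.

−€370.3 billion

MPC = 1 − MPS = 1 − 0.27 = 0.73.
The transfer change shifts disposable income by −€350 billion, so first-round consumption changes by c·ΔTR = 0.73 × (−€350 billion) = −€255.5 billion.
Expenditure multiplier = 1/(1 − c + m) = 1/(1 − 0.73 + 0.42) = 1/0.69 ≈ 1.449.
The transfer multiplier is c × k ≈ 1.058, so ΔY = k × (c·ΔTR) = (−€255.5 billion) / 0.69 ≈ −€370.3 billion.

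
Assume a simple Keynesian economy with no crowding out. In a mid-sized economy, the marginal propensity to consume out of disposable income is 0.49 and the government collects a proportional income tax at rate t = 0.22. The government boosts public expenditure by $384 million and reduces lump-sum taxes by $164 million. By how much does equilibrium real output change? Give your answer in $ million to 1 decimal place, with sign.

Expenditure multiplier = 1/(1 − c(1−t)) = 1/(1 − 0.49×0.78) = 1/0.6178 ≈ 1.619.
ΔG contributes k·ΔG = (+$384 million) / 0.6178 ≈ +$621.6 million.
ΔT of −$164 million changes first-round spending by −c·ΔT = +$80.36 million, contributing k·(−c·ΔT) = (+$80.36 million) / 0.6178 ≈ +$130.1 million.
Net ΔY = k(ΔG − c·ΔT) = (+$464.36 million) / 0.6178 ≈ +$751.6 million.

+$751.6 million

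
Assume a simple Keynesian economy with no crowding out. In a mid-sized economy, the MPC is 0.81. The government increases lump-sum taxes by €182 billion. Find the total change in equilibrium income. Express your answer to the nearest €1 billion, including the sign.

−€776 billion

A lump-sum tax change of +€182 billion shifts disposable income by −€182 billion; first-round consumption changes by −c × ΔT = −0.81 × (+€182 billion) = −€147.42 billion.
Expenditure multiplier = 1/(1 − MPC) = 1/(1 − 0.81) = 1/0.19 ≈ 5.263.
The tax multiplier is −c × k ≈ −4.263, so ΔY = k × (−c·ΔT) = (−€147.42 billion) / 0.19 ≈ −€776 billion.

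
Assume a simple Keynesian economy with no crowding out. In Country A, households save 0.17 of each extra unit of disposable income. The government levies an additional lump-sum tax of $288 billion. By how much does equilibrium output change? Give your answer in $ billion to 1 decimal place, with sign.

MPC = 1 − MPS = 1 − 0.17 = 0.83.
A lump-sum tax change of +$288 billion shifts disposable income by −$288 billion; first-round consumption changes by −c × ΔT = −0.83 × (+$288 billion) = −$239.04 billion.
Expenditure multiplier = 1/(1 − MPC) = 1/(1 − 0.83) = 1/0.17 ≈ 5.882.
The tax multiplier is −c × k ≈ −4.882, so ΔY = k × (−c·ΔT) = (−$239.04 billion) / 0.17 ≈ −$1,406.1 billion.

−$1,406.1 billion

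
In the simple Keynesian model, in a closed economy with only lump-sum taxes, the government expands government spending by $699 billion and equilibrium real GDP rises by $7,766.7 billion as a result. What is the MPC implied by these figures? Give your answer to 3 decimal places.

Implied spending multiplier k = ΔY/ΔG = 7,766.7/699 ≈ 11.1112.
Since k = 1/(1 − MPC), MPC = 1 − 1/k = 1 − ΔG/ΔY = 1 − 699/7,766.7 ≈ 0.910.

0.910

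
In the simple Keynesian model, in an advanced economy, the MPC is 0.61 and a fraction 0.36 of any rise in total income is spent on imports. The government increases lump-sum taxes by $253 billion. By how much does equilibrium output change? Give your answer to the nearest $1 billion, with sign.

A lump-sum tax change of +$253 billion shifts disposable income by −$253 billion; first-round consumption changes by −c × ΔT = −0.61 × (+$253 billion) = −$154.33 billion.
Expenditure multiplier = 1/(1 − c + m) = 1/(1 − 0.61 + 0.36) = 1/0.75 ≈ 1.333.
The tax multiplier is −c × k ≈ −0.813, so ΔY = k × (−c·ΔT) = (−$154.33 billion) / 0.75 ≈ −$206 billion.

−$206 billion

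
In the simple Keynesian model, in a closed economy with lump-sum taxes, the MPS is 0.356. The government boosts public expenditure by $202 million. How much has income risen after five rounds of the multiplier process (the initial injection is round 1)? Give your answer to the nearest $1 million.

$505 million

MPC = 1 − MPS = 1 − 0.356 = 0.644.
Round 1 adds ΔG = $202 million; each later round is MPC = 0.644 times the previous.
After 5 rounds: 202 + 130.088 + 83.776672 + 53.952176768 + 34.745201838592 = ΔG·(1 − c^5)/(1 − c) = 202 × (1 − 0.110771831604224)/0.356 ≈ $505 million.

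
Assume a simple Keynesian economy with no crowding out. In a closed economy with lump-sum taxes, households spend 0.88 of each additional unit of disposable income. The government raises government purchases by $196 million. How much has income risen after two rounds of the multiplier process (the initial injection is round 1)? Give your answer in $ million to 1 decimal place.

Round 1 adds ΔG = $196 million; each later round is MPC = 0.88 times the previous.
After 2 rounds: 196 + 172.48 = ΔG·(1 − c^2)/(1 − c) = 196 × (1 − 0.7744)/0.12 ≈ $368.5 million.

$368.5 million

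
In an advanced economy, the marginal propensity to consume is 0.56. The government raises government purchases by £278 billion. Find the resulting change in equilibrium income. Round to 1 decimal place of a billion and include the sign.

+£631.8 billion

Spending multiplier = 1/(1 − MPC) = 1/(1 − 0.56) = 1/0.44 ≈ 2.273.
ΔY = k × ΔG = (+£278 billion) / 0.44 ≈ +£631.8 billion.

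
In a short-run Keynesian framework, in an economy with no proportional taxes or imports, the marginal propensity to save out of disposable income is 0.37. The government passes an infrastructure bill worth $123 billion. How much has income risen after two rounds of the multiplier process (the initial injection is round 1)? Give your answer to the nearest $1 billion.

$200 billion

MPC = 1 − MPS = 1 − 0.37 = 0.63.
Round 1 adds ΔG = $123 billion; each later round is MPC = 0.63 times the previous.
After 2 rounds: 123 + 77.49 = ΔG·(1 − c^2)/(1 − c) = 123 × (1 − 0.3969)/0.37 ≈ $200 billion.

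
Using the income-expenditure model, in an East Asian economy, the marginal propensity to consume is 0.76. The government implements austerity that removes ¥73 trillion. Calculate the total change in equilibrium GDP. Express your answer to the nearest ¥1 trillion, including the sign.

−¥304 trillion

Spending multiplier = 1/(1 − MPC) = 1/(1 − 0.76) = 1/0.24 ≈ 4.167.
ΔY = k × ΔG = (−¥73 trillion) / 0.24 ≈ −¥304 trillion.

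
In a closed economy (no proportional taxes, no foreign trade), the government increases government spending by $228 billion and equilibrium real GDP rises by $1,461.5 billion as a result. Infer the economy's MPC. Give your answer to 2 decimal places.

0.84

Implied spending multiplier k = ΔY/ΔG = 1,461.5/228 ≈ 6.4101.
Since k = 1/(1 − MPC), MPC = 1 − 1/k = 1 − ΔG/ΔY = 1 − 228/1,461.5 ≈ 0.84.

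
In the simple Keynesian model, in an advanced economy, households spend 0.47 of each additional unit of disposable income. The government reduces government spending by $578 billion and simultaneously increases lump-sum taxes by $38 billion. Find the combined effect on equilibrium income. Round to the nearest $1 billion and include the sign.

−$1,124 billion

Expenditure multiplier = 1/(1 − MPC) = 1/(1 − 0.47) = 1/0.53 ≈ 1.887.
ΔG contributes k·ΔG = (−$578 billion) / 0.53 ≈ −$1,090.6 billion.
ΔT of +$38 billion changes first-round spending by −c·ΔT = −$17.86 billion, contributing k·(−c·ΔT) = (−$17.86 billion) / 0.53 ≈ −$33.7 billion.
Net ΔY = k(ΔG − c·ΔT) = (−$595.86 billion) / 0.53 ≈ −$1,124 billion.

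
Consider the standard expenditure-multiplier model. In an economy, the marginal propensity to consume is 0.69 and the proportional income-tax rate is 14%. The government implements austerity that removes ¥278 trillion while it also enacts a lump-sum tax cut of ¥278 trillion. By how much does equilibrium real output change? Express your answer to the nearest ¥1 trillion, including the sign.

−¥212 trillion

Expenditure multiplier = 1/(1 − c(1−t)) = 1/(1 − 0.69×0.86) = 1/0.4066 ≈ 2.459.
ΔG contributes k·ΔG = (−¥278 trillion) / 0.4066 ≈ −¥683.7 trillion.
ΔT of −¥278 trillion changes first-round spending by −c·ΔT = +¥191.82 trillion, contributing k·(−c·ΔT) = (+¥191.82 trillion) / 0.4066 ≈ +¥471.8 trillion.
Net ΔY = k(ΔG − c·ΔT) = (−¥86.18 trillion) / 0.4066 ≈ −¥212 trillion.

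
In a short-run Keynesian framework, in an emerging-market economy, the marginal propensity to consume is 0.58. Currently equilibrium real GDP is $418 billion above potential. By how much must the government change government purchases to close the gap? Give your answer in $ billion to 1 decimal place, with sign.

−$175.6 billion

Spending multiplier = 1/(1 − MPC) = 1/(1 − 0.58) = 1/0.42 ≈ 2.381.
Need ΔY = −$418 billion, so ΔG = ΔY/k = (−$418 billion) × 0.42 ≈ −$175.6 billion.
The government should cut government purchases by $175.6 billion.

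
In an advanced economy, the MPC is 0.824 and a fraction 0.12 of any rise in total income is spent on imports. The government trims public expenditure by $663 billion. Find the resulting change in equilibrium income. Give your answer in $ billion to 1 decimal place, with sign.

Government-spending multiplier = 1/(1 − c + m) = 1/(1 − 0.824 + 0.12) = 1/0.296 ≈ 3.378.
ΔY = k × ΔG = (−$663 billion) / 0.296 ≈ −$2,239.9 billion.

−$2,239.9 billion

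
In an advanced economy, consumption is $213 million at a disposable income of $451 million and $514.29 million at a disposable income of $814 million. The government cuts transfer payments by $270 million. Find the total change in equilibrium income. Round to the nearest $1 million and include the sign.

MPC = ΔC/ΔYd = (514.29 − 213)/(814 − 451) = 301.29/363 = 0.83.
The transfer change shifts disposable income by −$270 million, so first-round consumption changes by c·ΔTR = 0.83 × (−$270 million) = −$224.1 million.
Expenditure multiplier = 1/(1 − MPC) = 1/(1 − 0.83) = 1/0.17 ≈ 5.882.
The transfer multiplier is c × k ≈ 4.882, so ΔY = k × (c·ΔTR) = (−$224.1 million) / 0.17 ≈ −$1,318 million.

−$1,318 million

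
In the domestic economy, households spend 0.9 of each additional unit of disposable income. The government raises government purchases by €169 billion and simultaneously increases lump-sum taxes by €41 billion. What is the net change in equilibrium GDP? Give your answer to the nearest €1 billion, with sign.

+€1,321 billion

Expenditure multiplier = 1/(1 − MPC) = 1/(1 − 0.9) = 1/0.1 = 10.
ΔG contributes k·ΔG = (+€169 billion) / 0.1 = +€1,690 billion.
ΔT of +€41 billion changes first-round spending by −c·ΔT = −€36.9 billion, contributing k·(−c·ΔT) = (−€36.9 billion) / 0.1 = −€369 billion.
Net ΔY = k(ΔG − c·ΔT) = (+€132.1 billion) / 0.1 = +€1,321 billion.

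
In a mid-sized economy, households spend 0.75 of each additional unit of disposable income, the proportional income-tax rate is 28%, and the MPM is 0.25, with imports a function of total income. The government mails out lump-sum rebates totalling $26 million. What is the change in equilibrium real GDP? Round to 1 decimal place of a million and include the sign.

A lump-sum tax change of −$26 million shifts disposable income by +$26 million; first-round consumption changes by −c × ΔT = −0.75 × (−$26 million) = +$19.5 million.
Expenditure multiplier = 1/(1 − c(1−t) + m) = 1/(1 − 0.75×0.72 + 0.25) = 1/0.71 ≈ 1.408.
The tax multiplier is −c × k ≈ −1.056, so ΔY = k × (−c·ΔT) = (+$19.5 million) / 0.71 ≈ +$27.5 million.

+$27.5 million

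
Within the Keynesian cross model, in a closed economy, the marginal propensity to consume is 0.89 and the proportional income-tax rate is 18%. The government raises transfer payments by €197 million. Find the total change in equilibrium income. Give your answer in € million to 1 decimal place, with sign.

The transfer change shifts disposable income by +€197 million, so first-round consumption changes by c·ΔTR = 0.89 × (+€197 million) = +€175.33 million.
Expenditure multiplier = 1/(1 − c(1−t)) = 1/(1 − 0.89×0.82) = 1/0.2702 ≈ 3.701.
The transfer multiplier is c × k ≈ 3.294, so ΔY = k × (c·ΔTR) = (+€175.33 million) / 0.2702 ≈ +€648.9 million.

+€648.9 million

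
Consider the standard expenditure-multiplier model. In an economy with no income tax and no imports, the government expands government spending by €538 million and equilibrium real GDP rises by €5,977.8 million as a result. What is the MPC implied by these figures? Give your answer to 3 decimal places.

0.910

Implied spending multiplier k = ΔY/ΔG = 5,977.8/538 ≈ 11.1112.
Since k = 1/(1 − MPC), MPC = 1 − 1/k = 1 − ΔG/ΔY = 1 − 538/5,977.8 ≈ 0.910.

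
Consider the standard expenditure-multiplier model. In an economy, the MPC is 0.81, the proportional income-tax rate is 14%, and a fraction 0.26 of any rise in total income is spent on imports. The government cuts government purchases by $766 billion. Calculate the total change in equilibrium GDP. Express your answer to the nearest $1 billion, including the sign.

−$1,360 billion

Government-spending multiplier = 1/(1 − c(1−t) + m) = 1/(1 − 0.81×0.86 + 0.26) = 1/0.5634 ≈ 1.775.
ΔY = k × ΔG = (−$766 billion) / 0.5634 ≈ −$1,360 billion.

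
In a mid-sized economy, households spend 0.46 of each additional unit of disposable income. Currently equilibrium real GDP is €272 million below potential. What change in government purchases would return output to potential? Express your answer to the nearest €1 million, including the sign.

Spending multiplier = 1/(1 − MPC) = 1/(1 − 0.46) = 1/0.54 ≈ 1.852.
Need ΔY = +€272 million, so ΔG = ΔY/k = (+€272 million) × 0.54 ≈ +€147 million.
The government should increase government purchases by €147 million.

+€147 million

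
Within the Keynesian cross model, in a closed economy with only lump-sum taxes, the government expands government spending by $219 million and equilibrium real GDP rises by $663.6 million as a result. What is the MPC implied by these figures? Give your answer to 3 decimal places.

Implied spending multiplier k = ΔY/ΔG = 663.6/219 ≈ 3.0301.
Since k = 1/(1 − MPC), MPC = 1 − 1/k = 1 − ΔG/ΔY = 1 − 219/663.6 ≈ 0.670.

0.670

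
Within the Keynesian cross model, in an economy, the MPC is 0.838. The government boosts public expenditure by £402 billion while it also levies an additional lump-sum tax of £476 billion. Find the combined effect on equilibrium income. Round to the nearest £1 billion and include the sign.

+£19 billion

Expenditure multiplier = 1/(1 − MPC) = 1/(1 − 0.838) = 1/0.162 ≈ 6.173.
ΔG contributes k·ΔG = (+£402 billion) / 0.162 ≈ +£2,481.5 billion.
ΔT of +£476 billion changes first-round spending by −c·ΔT = −£398.888 billion, contributing k·(−c·ΔT) = (−£398.888 billion) / 0.162 ≈ −£2,462.3 billion.
Net ΔY = k(ΔG − c·ΔT) = (+£3.112 billion) / 0.162 ≈ +£19 billion.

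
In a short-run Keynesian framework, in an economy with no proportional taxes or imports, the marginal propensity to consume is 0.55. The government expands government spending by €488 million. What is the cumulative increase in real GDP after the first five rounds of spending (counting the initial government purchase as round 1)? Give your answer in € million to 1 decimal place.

Round 1 adds ΔG = €488 million; each later round is MPC = 0.55 times the previous.
After 5 rounds: 488 + 268.4 + 147.62 + 81.191 + 44.65505 = ΔG·(1 − c^5)/(1 − c) = 488 × (1 − 0.0503284375)/0.45 ≈ €1,029.9 million.

€1,029.9 million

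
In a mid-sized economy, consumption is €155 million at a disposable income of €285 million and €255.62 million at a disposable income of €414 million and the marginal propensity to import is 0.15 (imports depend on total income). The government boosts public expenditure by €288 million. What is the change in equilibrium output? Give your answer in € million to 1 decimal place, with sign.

+€778.4 million

MPC = ΔC/ΔYd = (255.62 − 155)/(414 − 285) = 100.62/129 = 0.78.
Expenditure multiplier = 1/(1 − c + m) = 1/(1 − 0.78 + 0.15) = 1/0.37 ≈ 2.703.
ΔY = k × ΔG = (+€288 million) / 0.37 ≈ +€778.4 million.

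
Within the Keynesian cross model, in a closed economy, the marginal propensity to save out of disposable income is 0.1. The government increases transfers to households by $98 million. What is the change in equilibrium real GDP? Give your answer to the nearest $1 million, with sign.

+$882 million

MPC = 1 − MPS = 1 − 0.1 = 0.9.
The transfer change shifts disposable income by +$98 million, so first-round consumption changes by c·ΔTR = 0.9 × (+$98 million) = +$88.2 million.
Expenditure multiplier = 1/(1 − MPC) = 1/(1 − 0.9) = 1/0.1 = 10.
The transfer multiplier is c × k = 9, so ΔY = k × (c·ΔTR) = (+$88.2 million) / 0.1 = +$882 million.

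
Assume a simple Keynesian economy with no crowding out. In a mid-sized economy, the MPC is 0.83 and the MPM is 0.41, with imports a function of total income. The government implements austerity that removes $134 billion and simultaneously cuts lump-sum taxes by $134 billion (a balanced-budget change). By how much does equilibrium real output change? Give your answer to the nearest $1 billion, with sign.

−$39 billion

Expenditure multiplier = 1/(1 − c + m) = 1/(1 − 0.83 + 0.41) = 1/0.58 ≈ 1.724.
ΔG contributes k·ΔG = (−$134 billion) / 0.58 ≈ −$231 billion.
ΔT of −$134 billion changes first-round spending by −c·ΔT = +$111.22 billion, contributing k·(−c·ΔT) = (+$111.22 billion) / 0.58 ≈ +$191.8 billion.
Net ΔY = k(ΔG − c·ΔT) = (−$22.78 billion) / 0.58 ≈ −$39 billion.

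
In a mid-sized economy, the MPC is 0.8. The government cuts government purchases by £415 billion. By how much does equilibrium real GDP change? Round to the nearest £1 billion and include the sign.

−£2,075 billion

Government-spending multiplier = 1/(1 − MPC) = 1/(1 − 0.8) = 1/0.2 = 5.
ΔY = k × ΔG = (−£415 billion) / 0.2 = −£2,075 billion.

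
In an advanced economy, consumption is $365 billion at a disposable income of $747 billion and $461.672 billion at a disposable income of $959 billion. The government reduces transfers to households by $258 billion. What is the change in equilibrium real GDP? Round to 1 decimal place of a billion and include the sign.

MPC = ΔC/ΔYd = (461.672 − 365)/(959 − 747) = 96.672/212 = 0.456.
The transfer change shifts disposable income by −$258 billion, so first-round consumption changes by c·ΔTR = 0.456 × (−$258 billion) = −$117.648 billion.
Expenditure multiplier = 1/(1 − MPC) = 1/(1 − 0.456) = 1/0.544 ≈ 1.838.
The transfer multiplier is c × k ≈ 0.838, so ΔY = k × (c·ΔTR) = (−$117.648 billion) / 0.544 ≈ −$216.3 billion.

−$216.3 billion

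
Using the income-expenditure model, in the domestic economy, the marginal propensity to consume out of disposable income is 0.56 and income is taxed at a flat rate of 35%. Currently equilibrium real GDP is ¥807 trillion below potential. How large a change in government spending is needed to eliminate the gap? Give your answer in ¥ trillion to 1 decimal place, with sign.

Spending multiplier = 1/(1 − c(1−t)) = 1/(1 − 0.56×0.65) = 1/0.636 ≈ 1.572.
Need ΔY = +¥807 trillion, so ΔG = ΔY/k = (+¥807 trillion) × 0.636 ≈ +¥513.3 trillion.
The government should increase government spending by ¥513.3 trillion.

+¥513.3 trillion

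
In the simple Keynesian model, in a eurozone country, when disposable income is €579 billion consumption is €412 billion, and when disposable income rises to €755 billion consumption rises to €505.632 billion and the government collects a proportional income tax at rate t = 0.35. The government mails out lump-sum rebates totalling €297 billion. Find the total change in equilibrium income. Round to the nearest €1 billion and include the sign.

MPC = ΔC/ΔYd = (505.632 − 412)/(755 − 579) = 93.632/176 = 0.532.
A lump-sum tax change of −€297 billion shifts disposable income by +€297 billion; first-round consumption changes by −c × ΔT = −0.532 × (−€297 billion) = +€158.004 billion.
Expenditure multiplier = 1/(1 − c(1−t)) = 1/(1 − 0.532×0.65) = 1/0.6542 ≈ 1.529.
The tax multiplier is −c × k ≈ −0.813, so ΔY = k × (−c·ΔT) = (+€158.004 billion) / 0.6542 ≈ +€242 billion.

+€242 billion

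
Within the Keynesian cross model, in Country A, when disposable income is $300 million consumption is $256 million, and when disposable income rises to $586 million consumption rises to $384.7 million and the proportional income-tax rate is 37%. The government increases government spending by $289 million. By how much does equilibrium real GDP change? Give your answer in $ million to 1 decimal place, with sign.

+$403.3 million

MPC = ΔC/ΔYd = (384.7 − 256)/(586 − 300) = 128.7/286 = 0.45.
Government-spending multiplier = 1/(1 − c(1−t)) = 1/(1 − 0.45×0.63) = 1/0.7165 ≈ 1.396.
ΔY = k × ΔG = (+$289 million) / 0.7165 ≈ +$403.3 million.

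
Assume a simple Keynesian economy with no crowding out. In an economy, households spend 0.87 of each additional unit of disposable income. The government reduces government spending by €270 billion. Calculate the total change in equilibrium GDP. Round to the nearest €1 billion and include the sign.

−€2,077 billion

Government-spending multiplier = 1/(1 − MPC) = 1/(1 − 0.87) = 1/0.13 ≈ 7.692.
ΔY = k × ΔG = (−€270 billion) / 0.13 ≈ −€2,077 billion.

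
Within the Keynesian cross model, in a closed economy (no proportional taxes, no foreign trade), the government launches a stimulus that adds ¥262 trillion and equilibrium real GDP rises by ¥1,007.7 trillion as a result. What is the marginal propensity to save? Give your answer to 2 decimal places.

Implied spending multiplier k = ΔY/ΔG = 1,007.7/262 ≈ 3.8462.
Since k = 1/(1 − MPC), MPC = 1 − 1/k = 1 − ΔG/ΔY = 1 − 262/1,007.7 ≈ 0.74.
MPS = 1 − MPC = 0.26.

0.26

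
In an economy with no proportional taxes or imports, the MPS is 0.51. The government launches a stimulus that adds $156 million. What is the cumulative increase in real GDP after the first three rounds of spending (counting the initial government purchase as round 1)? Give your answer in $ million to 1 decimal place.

MPC = 1 − MPS = 1 − 0.51 = 0.49.
Round 1 adds ΔG = $156 million; each later round is MPC = 0.49 times the previous.
After 3 rounds: 156 + 76.44 + 37.4556 = ΔG·(1 − c^3)/(1 − c) = 156 × (1 − 0.117649)/0.51 ≈ $269.9 million.

$269.9 million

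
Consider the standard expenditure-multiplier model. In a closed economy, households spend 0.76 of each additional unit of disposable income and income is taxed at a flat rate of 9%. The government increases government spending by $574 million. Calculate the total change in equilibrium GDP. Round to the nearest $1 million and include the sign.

+$1,861 million

Government-spending multiplier = 1/(1 − c(1−t)) = 1/(1 − 0.76×0.91) = 1/0.3084 ≈ 3.243.
ΔY = k × ΔG = (+$574 million) / 0.3084 ≈ +$1,861 million.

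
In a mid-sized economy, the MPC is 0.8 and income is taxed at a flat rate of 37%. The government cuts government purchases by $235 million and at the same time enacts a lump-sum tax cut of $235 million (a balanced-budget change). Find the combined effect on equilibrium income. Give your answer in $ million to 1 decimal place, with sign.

−$94.8 million

Expenditure multiplier = 1/(1 − c(1−t)) = 1/(1 − 0.8×0.63) = 1/0.496 ≈ 2.016.
ΔG contributes k·ΔG = (−$235 million) / 0.496 ≈ −$473.8 million.
ΔT of −$235 million changes first-round spending by −c·ΔT = +$188 million, contributing k·(−c·ΔT) = (+$188 million) / 0.496 ≈ +$379 million.
Net ΔY = k(ΔG − c·ΔT) = (−$47 million) / 0.496 ≈ −$94.8 million.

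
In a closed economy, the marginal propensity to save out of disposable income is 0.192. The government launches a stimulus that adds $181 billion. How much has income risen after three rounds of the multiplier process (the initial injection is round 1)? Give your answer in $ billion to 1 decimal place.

MPC = 1 − MPS = 1 − 0.192 = 0.808.
Round 1 adds ΔG = $181 billion; each later round is MPC = 0.808 times the previous.
After 3 rounds: 181 + 146.248 + 118.168384 = ΔG·(1 − c^3)/(1 − c) = 181 × (1 − 0.527514112)/0.192 ≈ $445.4 billion.

$445.4 billion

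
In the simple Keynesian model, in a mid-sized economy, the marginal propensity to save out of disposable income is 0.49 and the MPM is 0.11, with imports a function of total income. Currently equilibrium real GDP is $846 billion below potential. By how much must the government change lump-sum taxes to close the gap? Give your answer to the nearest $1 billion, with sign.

−$995 billion

MPC = 1 − MPS = 1 − 0.49 = 0.51.
Spending multiplier = 1/(1 − c + m) = 1/(1 − 0.51 + 0.11) = 1/0.6 ≈ 1.667.
Tax multiplier = −c·k = −0.51/0.6 = −0.85. Need ΔY = +$846 billion, so ΔT = ΔY/(−c·k) = −(+$846 billion) × 0.6 / 0.51 ≈ −$995 billion.
The government should cut lump-sum taxes by $995 billion.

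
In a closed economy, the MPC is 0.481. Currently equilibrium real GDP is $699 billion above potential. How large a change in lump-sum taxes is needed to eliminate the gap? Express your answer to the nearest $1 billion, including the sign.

Spending multiplier = 1/(1 − MPC) = 1/(1 − 0.481) = 1/0.519 ≈ 1.927.
Tax multiplier = −c·k = −0.481/0.519 ≈ −0.927. Need ΔY = −$699 billion, so ΔT = ΔY/(−c·k) = −(−$699 billion) × 0.519 / 0.481 ≈ +$754 billion.
The government should raise lump-sum taxes by $754 billion.

+$754 billion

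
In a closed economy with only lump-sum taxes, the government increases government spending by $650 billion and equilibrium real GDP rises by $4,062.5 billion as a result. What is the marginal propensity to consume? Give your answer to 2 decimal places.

0.84

Implied spending multiplier k = ΔY/ΔG = 4,062.5/650 = 6.25.
Since k = 1/(1 − MPC), MPC = 1 − 1/k = 1 − ΔG/ΔY = 1 − 650/4,062.5 = 0.84.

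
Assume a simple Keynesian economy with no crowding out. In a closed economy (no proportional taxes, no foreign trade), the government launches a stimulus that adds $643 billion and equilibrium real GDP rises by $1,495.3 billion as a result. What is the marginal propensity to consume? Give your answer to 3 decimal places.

0.570

Implied spending multiplier k = ΔY/ΔG = 1,495.3/643 ≈ 2.3255.
Since k = 1/(1 − MPC), MPC = 1 − 1/k = 1 − ΔG/ΔY = 1 − 643/1,495.3 ≈ 0.570.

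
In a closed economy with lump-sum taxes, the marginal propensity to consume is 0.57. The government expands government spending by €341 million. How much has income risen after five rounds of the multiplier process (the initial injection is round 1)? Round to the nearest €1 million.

Round 1 adds ΔG = €341 million; each later round is MPC = 0.57 times the previous.
After 5 rounds: 341 + 194.37 + 110.7909 + 63.150813 + 35.99596341 = ΔG·(1 − c^5)/(1 − c) = 341 × (1 − 0.0601692057)/0.43 ≈ €745 million.

€745 million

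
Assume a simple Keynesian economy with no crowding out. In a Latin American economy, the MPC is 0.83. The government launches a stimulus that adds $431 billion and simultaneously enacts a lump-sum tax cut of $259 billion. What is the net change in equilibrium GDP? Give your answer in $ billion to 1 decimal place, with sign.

Expenditure multiplier = 1/(1 − MPC) = 1/(1 − 0.83) = 1/0.17 ≈ 5.882.
ΔG contributes k·ΔG = (+$431 billion) / 0.17 ≈ +$2,535.3 billion.
ΔT of −$259 billion changes first-round spending by −c·ΔT = +$214.97 billion, contributing k·(−c·ΔT) = (+$214.97 billion) / 0.17 ≈ +$1,264.5 billion.
Net ΔY = k(ΔG − c·ΔT) = (+$645.97 billion) / 0.17 ≈ +$3,799.8 billion.

+$3,799.8 billion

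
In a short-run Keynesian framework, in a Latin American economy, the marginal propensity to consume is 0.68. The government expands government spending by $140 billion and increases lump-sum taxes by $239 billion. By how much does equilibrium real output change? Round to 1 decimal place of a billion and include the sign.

−$70.4 billion

Expenditure multiplier = 1/(1 − MPC) = 1/(1 − 0.68) = 1/0.32 = 3.125.
ΔG contributes k·ΔG = (+$140 billion) / 0.32 = +$437.5 billion.
ΔT of +$239 billion changes first-round spending by −c·ΔT = −$162.52 billion, contributing k·(−c·ΔT) = (−$162.52 billion) / 0.32 ≈ −$507.9 billion.
Net ΔY = k(ΔG − c·ΔT) = (−$22.52 billion) / 0.32 ≈ −$70.4 billion.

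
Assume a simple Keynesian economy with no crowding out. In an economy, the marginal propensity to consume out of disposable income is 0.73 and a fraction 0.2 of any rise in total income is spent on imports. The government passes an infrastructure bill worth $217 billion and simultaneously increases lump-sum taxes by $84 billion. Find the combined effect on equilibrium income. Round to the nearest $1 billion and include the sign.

Expenditure multiplier = 1/(1 − c + m) = 1/(1 − 0.73 + 0.2) = 1/0.47 ≈ 2.128.
ΔG contributes k·ΔG = (+$217 billion) / 0.47 ≈ +$461.7 billion.
ΔT of +$84 billion changes first-round spending by −c·ΔT = −$61.32 billion, contributing k·(−c·ΔT) = (−$61.32 billion) / 0.47 ≈ −$130.5 billion.
Net ΔY = k(ΔG − c·ΔT) = (+$155.68 billion) / 0.47 ≈ +$331 billion.

+$331 billion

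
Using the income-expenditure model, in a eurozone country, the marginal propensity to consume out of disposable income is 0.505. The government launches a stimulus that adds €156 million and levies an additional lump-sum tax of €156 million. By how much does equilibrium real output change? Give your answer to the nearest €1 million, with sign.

+€156 million

Expenditure multiplier = 1/(1 − MPC) = 1/(1 − 0.505) = 1/0.495 ≈ 2.02.
ΔG contributes k·ΔG = (+€156 million) / 0.495 ≈ +€315.2 million.
ΔT of +€156 million changes first-round spending by −c·ΔT = −€78.78 million, contributing k·(−c·ΔT) = (−€78.78 million) / 0.495 ≈ −€159.2 million.
With ΔG = ΔT and no other leakages, the balanced-budget multiplier is 1, so ΔY = ΔG = +€156 million.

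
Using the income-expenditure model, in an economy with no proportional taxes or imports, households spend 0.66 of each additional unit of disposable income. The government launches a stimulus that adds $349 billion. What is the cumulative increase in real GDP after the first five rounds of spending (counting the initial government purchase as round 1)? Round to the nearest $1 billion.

$898 billion

Round 1 adds ΔG = $349 billion; each later round is MPC = 0.66 times the previous.
After 5 rounds: 349 + 230.34 + 152.0244 + 100.336104 + 66.22182864 = ΔG·(1 − c^5)/(1 − c) = 349 × (1 − 0.1252332576)/0.34 ≈ $898 billion.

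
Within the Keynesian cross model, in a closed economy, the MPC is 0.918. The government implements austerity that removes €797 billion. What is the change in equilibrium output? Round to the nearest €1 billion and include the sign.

Government-spending multiplier = 1/(1 − MPC) = 1/(1 − 0.918) = 1/0.082 ≈ 12.195.
ΔY = k × ΔG = (−€797 billion) / 0.082 ≈ −€9,720 billion.

−€9,720 billion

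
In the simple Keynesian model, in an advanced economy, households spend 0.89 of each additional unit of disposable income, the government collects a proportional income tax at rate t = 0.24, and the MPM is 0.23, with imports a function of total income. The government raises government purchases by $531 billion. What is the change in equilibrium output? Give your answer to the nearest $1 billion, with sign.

+$959 billion

Government-spending multiplier = 1/(1 − c(1−t) + m) = 1/(1 − 0.89×0.76 + 0.23) = 1/0.5536 ≈ 1.806.
ΔY = k × ΔG = (+$531 billion) / 0.5536 ≈ +$959 billion.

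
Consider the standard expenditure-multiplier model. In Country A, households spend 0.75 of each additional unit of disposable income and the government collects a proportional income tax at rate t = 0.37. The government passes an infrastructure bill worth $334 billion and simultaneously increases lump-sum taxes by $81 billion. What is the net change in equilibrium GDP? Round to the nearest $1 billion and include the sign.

Expenditure multiplier = 1/(1 − c(1−t)) = 1/(1 − 0.75×0.63) = 1/0.5275 ≈ 1.896.
ΔG contributes k·ΔG = (+$334 billion) / 0.5275 ≈ +$633.2 billion.
ΔT of +$81 billion changes first-round spending by −c·ΔT = −$60.75 billion, contributing k·(−c·ΔT) = (−$60.75 billion) / 0.5275 ≈ −$115.2 billion.
Net ΔY = k(ΔG − c·ΔT) = (+$273.25 billion) / 0.5275 ≈ +$518 billion.

+$518 billion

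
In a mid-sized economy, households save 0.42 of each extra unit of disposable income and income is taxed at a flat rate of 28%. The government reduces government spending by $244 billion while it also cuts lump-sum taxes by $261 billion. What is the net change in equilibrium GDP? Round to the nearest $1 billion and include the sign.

−$159 billion

MPC = 1 − MPS = 1 − 0.42 = 0.58.
Expenditure multiplier = 1/(1 − c(1−t)) = 1/(1 − 0.58×0.72) = 1/0.5824 ≈ 1.717.
ΔG contributes k·ΔG = (−$244 billion) / 0.5824 ≈ −$419 billion.
ΔT of −$261 billion changes first-round spending by −c·ΔT = +$151.38 billion, contributing k·(−c·ΔT) = (+$151.38 billion) / 0.5824 ≈ +$259.9 billion.
Net ΔY = k(ΔG − c·ΔT) = (−$92.62 billion) / 0.5824 ≈ −$159 billion.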